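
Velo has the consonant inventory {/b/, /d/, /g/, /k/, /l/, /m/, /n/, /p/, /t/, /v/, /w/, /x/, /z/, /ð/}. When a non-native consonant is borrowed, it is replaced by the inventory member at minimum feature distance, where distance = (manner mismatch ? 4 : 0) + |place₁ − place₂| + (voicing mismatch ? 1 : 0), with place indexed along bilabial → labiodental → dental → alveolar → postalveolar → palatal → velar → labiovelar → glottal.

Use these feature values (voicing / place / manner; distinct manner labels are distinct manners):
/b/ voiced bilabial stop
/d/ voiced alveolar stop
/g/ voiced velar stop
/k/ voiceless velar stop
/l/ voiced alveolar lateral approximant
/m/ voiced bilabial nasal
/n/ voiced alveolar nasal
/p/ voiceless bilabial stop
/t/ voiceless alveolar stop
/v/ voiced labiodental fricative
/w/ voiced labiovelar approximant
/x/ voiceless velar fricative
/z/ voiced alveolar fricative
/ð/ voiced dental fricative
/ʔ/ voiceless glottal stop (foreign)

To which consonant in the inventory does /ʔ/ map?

k

/k/ is closest: same manner (stop), place distance 2 (glottal→velar), same voicing; total 2. Next closest is /g/ at distance 3.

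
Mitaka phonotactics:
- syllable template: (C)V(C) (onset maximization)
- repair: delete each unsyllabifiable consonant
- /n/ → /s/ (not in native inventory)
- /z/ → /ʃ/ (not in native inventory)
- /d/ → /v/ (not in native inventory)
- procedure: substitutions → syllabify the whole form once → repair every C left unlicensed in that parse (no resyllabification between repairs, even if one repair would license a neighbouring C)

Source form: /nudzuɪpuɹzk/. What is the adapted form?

Substitution: /n/ → /s/, /d/ → /v/, /z/ → /ʃ/, giving /suvʃuɪpuɹʃk/.
Syllabifying with onset maximization leaves /ʃ/, /k/ stranded (at most one coda consonant is licensed; onsets are limited to one consonant).
Deleting the stranded consonants removes /ʃ/, /k/.

suvʃuɪpuɹ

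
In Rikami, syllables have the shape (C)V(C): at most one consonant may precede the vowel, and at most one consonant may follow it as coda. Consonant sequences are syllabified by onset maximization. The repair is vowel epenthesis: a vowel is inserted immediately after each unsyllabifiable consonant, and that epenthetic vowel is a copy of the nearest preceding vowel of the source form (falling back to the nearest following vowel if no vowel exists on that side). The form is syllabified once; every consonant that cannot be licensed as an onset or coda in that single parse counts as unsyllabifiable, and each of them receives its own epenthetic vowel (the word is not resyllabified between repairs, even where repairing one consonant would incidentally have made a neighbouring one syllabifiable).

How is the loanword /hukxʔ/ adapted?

Syllabifying with onset maximization leaves /x/, /ʔ/ stranded (at most one coda consonant is licensed; onsets are limited to one consonant).
Epenthesis after each stranded consonant: /x/ → /xu/, /ʔ/ → /ʔu/.

hukxuʔu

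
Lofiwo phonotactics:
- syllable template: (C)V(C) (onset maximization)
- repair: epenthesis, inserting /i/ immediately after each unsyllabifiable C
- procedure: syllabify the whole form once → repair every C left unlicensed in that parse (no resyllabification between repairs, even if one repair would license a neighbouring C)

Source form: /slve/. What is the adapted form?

silive

The consonants /s/, /l/ cannot be parsed into a legal (C)V(C) syllable (at most one coda consonant is licensed; onsets are limited to one consonant).
Each unlicensed consonant becomes the onset of a new syllable: /s/ → /si/, /l/ → /li/.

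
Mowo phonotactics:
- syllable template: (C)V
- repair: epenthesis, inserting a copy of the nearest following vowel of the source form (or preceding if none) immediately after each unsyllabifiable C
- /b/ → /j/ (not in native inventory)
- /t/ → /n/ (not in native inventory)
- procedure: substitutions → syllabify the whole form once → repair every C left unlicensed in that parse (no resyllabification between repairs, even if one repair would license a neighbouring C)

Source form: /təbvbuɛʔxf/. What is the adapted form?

nəjuvujuɛʔɛxɛfɛ

Substitution: /t/ → /n/, /b/ → /j/, giving /nəjvjuɛʔxf/.
Syllabifying with onset maximization leaves /j/, /v/, /ʔ/, /x/, /f/ stranded (no codas are permitted; onsets are limited to one consonant).
Inserting the epenthetic vowel yields /j/ → /ju/, /v/ → /vu/, /ʔ/ → /ʔɛ/, /x/ → /xɛ/, /f/ → /fɛ/.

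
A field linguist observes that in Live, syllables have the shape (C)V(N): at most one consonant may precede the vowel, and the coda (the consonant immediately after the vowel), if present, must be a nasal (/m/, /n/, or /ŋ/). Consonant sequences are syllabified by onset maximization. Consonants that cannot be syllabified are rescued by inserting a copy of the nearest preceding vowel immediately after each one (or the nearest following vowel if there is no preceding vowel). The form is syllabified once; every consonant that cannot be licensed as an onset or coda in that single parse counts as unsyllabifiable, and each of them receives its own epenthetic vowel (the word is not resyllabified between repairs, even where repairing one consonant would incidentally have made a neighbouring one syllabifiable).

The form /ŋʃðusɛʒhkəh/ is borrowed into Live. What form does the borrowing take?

Under (C)V(N), the unsyllabifiable consonants are /ŋ/, /ʃ/, /ʒ/, /h/, /h/ (only a nasal (/m/, /n/, or /ŋ/) is licensed in coda position; onsets are limited to one consonant).
Inserting the epenthetic vowel yields /ŋ/ → /ŋu/, /ʃ/ → /ʃu/, /ʒ/ → /ʒɛ/, /h/ → /hɛ/, /h/ → /hə/.

ŋuʃuðusɛʒɛhɛkəhə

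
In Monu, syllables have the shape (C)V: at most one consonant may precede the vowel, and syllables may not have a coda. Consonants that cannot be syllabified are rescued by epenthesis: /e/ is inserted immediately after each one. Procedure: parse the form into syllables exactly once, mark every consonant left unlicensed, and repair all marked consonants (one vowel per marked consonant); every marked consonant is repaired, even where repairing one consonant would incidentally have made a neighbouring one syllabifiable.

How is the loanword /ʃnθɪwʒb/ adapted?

Under (C)V, the unsyllabifiable consonants are /ʃ/, /n/, /w/, /ʒ/, /b/ (no codas are permitted; onsets are limited to one consonant).
Each unlicensed consonant becomes the onset of a new syllable: /ʃ/ → /ʃe/, /n/ → /ne/, /w/ → /we/, /ʒ/ → /ʒe/, /b/ → /be/.

ʃeneθɪweʒebe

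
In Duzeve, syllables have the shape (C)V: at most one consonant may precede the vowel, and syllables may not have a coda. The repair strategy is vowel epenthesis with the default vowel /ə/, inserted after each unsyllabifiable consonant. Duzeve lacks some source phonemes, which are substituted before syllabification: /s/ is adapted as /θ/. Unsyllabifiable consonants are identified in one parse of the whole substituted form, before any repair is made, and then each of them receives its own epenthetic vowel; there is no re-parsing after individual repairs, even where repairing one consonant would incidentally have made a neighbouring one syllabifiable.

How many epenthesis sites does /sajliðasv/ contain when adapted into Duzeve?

3

After substitution the input is /θajliðaθv/.
The unsyllabifiable consonants are /j/, /θ/, /v/; each receives one epenthetic vowel.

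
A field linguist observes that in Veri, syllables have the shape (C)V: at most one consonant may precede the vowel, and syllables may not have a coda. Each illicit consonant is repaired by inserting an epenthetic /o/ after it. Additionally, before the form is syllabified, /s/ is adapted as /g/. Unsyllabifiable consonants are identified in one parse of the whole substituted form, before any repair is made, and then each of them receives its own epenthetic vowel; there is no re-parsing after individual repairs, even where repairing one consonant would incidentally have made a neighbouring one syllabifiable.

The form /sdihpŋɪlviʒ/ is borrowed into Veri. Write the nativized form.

Substitution: /s/ → /g/, giving /gdihpŋɪlviʒ/.
The consonants /g/, /h/, /p/, /l/, /ʒ/ cannot be parsed into a legal (C)V syllable (no codas are permitted; onsets are limited to one consonant).
Each unlicensed consonant becomes the onset of a new syllable: /g/ → /go/, /h/ → /ho/, /p/ → /po/, /l/ → /lo/, /ʒ/ → /ʒo/.

godihopoŋɪloviʒo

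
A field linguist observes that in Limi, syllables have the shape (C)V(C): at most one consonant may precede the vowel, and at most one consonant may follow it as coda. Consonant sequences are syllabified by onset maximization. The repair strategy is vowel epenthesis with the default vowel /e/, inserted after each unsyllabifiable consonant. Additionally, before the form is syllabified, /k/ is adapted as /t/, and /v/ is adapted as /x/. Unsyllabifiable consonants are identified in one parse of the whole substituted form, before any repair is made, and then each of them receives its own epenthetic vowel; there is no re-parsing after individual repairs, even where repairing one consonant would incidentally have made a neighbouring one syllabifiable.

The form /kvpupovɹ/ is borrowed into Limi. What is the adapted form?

Substitution: /k/ → /t/, /v/ → /x/, giving /txpupoxɹ/.
Syllabifying with onset maximization leaves /t/, /x/, /ɹ/ stranded (at most one coda consonant is licensed; onsets are limited to one consonant).
Epenthesis after each stranded consonant: /t/ → /te/, /x/ → /xe/, /ɹ/ → /ɹe/.

texepupoxɹe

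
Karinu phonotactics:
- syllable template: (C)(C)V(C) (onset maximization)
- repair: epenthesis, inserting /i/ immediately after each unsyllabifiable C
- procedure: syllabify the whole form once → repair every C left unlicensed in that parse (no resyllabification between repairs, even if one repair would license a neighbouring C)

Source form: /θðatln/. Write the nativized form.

Under (C)(C)V(C), the unsyllabifiable consonants are /l/, /n/ (at most one coda consonant is licensed; onsets may contain at most 2 consonants).
Epenthesis after each stranded consonant: /l/ → /li/, /n/ → /ni/.

θðatlini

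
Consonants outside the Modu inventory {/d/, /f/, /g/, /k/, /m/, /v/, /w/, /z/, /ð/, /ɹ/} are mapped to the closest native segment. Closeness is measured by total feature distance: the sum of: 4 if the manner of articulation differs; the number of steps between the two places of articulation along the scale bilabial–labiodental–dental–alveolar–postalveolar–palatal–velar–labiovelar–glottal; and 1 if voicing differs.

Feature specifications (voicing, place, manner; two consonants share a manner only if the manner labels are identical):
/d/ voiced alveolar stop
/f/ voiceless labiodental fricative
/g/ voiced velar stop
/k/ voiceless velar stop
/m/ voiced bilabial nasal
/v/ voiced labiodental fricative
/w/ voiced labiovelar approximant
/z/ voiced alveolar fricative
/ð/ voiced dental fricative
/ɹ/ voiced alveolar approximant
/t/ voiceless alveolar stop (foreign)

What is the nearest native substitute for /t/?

/d/ is closest: same manner (stop), place distance 0 (alveolar→alveolar), voicing differs (+1); total 1. Next closest is /k/ at distance 3.

d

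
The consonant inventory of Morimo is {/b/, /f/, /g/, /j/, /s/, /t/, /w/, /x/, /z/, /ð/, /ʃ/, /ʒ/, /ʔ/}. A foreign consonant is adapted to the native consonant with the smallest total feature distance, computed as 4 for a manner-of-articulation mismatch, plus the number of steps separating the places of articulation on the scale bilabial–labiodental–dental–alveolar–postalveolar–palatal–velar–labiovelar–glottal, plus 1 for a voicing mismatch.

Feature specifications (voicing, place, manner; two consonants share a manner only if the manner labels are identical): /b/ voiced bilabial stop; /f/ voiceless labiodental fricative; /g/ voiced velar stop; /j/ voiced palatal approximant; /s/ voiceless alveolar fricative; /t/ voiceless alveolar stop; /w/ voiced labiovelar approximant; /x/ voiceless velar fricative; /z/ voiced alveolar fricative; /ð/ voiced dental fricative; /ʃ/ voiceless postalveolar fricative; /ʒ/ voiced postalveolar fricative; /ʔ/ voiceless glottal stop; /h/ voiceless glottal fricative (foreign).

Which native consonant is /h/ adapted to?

/x/ is closest: same manner (fricative), place distance 2 (glottal→velar), same voicing; total 2. Next closest is /ʃ/ at distance 4.

x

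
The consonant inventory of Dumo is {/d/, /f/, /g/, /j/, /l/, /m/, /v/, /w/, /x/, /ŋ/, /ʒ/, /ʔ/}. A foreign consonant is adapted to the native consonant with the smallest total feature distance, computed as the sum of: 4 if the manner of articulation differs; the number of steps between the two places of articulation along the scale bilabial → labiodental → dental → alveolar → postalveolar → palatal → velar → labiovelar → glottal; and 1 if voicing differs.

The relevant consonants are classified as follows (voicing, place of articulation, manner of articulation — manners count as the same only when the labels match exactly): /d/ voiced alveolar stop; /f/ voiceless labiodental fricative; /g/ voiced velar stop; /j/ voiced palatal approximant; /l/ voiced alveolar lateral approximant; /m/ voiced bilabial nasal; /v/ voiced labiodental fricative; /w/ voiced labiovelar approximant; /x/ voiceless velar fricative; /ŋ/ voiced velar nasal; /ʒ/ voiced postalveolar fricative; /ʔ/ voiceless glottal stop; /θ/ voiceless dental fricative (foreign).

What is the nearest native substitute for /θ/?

/f/ is closest: same manner (fricative), place distance 1 (dental→labiodental), same voicing; total 1. Next closest is /v/ at distance 2.

f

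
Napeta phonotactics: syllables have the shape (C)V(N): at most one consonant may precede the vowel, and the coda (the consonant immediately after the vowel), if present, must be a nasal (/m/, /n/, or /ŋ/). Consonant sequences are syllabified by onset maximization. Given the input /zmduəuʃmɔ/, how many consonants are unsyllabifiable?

Syllabifying with onset maximization leaves /z/, /m/, /ʃ/ stranded (only a nasal (/m/, /n/, or /ŋ/) is licensed in coda position; onsets are limited to one consonant).

3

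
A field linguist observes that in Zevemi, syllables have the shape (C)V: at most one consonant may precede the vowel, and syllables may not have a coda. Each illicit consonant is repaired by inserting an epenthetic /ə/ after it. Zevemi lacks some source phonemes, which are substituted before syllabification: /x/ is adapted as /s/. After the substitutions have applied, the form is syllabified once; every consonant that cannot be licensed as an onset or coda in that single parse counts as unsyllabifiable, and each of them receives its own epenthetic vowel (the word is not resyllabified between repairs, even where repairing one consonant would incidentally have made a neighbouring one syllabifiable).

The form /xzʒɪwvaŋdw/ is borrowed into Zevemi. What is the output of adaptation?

Substitution: /x/ → /s/, giving /szʒɪwvaŋdw/.
The consonants /s/, /z/, /w/, /ŋ/, /d/, /w/ cannot be parsed into a legal (C)V syllable (no codas are permitted; onsets are limited to one consonant).
Inserting the epenthetic vowel yields /s/ → /sə/, /z/ → /zə/, /w/ → /wə/, /ŋ/ → /ŋə/, /d/ → /də/, /w/ → /wə/.

səzəʒɪwəvaŋədəwə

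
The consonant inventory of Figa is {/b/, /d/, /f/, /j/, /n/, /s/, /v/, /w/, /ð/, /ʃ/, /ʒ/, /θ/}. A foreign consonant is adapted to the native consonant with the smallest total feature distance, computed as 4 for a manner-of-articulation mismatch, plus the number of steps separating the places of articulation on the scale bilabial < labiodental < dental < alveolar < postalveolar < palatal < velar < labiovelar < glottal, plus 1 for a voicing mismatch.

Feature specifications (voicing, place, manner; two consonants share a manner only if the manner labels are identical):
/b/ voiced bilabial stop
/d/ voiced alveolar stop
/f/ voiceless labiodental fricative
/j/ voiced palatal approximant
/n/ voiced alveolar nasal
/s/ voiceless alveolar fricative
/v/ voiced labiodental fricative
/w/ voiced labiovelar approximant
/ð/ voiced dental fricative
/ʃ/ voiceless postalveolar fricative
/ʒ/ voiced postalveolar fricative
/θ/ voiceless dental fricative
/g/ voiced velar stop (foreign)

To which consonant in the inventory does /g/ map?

d

/d/ is closest: same manner (stop), place distance 3 (velar→alveolar), same voicing; total 3. Next closest is /j/ at distance 5.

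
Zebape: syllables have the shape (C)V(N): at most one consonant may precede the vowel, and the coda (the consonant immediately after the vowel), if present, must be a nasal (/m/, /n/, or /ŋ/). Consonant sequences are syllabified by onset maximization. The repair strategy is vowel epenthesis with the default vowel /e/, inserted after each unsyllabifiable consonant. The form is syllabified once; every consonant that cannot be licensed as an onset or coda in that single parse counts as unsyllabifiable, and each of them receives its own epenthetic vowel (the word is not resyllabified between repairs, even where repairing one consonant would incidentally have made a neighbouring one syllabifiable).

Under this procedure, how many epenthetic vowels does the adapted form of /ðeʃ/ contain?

The unsyllabifiable consonants are /ʃ/; each receives one epenthetic vowel.

1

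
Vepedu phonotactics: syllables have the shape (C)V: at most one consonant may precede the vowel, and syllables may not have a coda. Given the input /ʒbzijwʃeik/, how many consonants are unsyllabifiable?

The consonants /ʒ/, /b/, /j/, /w/, /k/ cannot be parsed into a legal (C)V syllable (no codas are permitted; onsets are limited to one consonant).

5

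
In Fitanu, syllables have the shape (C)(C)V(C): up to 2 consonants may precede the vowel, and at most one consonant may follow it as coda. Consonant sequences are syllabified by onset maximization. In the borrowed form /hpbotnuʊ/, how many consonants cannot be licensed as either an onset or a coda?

1

The consonants /h/ cannot be parsed into a legal (C)(C)V(C) syllable (at most one coda consonant is licensed; onsets may contain at most 2 consonants).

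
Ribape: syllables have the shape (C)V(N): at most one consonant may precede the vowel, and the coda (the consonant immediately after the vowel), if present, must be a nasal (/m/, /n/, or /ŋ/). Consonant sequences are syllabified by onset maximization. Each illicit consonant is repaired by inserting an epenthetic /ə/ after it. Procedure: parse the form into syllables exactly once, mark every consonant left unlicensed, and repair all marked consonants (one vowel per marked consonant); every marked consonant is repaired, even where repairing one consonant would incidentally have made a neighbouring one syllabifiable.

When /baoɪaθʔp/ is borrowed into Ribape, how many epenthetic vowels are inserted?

The unsyllabifiable consonants are /θ/, /ʔ/, /p/; each receives one epenthetic vowel.

3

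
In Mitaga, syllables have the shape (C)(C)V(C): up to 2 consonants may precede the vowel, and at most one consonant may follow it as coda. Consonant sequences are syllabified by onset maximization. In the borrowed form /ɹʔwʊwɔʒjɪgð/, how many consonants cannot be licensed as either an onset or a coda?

2

The consonants /ɹ/, /ð/ cannot be parsed into a legal (C)(C)V(C) syllable (at most one coda consonant is licensed; onsets may contain at most 2 consonants).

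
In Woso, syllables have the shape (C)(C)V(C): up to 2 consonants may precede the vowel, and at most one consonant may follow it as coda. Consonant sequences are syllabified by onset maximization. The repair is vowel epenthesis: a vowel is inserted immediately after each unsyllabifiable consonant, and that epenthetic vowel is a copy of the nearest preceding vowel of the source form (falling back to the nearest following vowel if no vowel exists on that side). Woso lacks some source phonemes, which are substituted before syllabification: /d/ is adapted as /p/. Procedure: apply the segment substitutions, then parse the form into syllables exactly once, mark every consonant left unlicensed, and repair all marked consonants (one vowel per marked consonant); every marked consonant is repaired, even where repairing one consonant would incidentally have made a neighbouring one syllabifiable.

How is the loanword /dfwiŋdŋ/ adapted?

Substitution: /d/ → /p/, giving /pfwiŋpŋ/.
Syllabifying with onset maximization leaves /p/, /p/, /ŋ/ stranded (at most one coda consonant is licensed; onsets may contain at most 2 consonants).
Inserting the epenthetic vowel yields /p/ → /pi/, /p/ → /pi/, /ŋ/ → /ŋi/.

pifwiŋpiŋi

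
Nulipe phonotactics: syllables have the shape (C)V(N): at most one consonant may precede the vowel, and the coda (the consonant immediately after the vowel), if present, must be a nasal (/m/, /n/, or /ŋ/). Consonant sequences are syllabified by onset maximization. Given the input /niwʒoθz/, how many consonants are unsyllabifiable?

3

Syllabifying with onset maximization leaves /w/, /θ/, /z/ stranded (only a nasal (/m/, /n/, or /ŋ/) is licensed in coda position; onsets are limited to one consonant).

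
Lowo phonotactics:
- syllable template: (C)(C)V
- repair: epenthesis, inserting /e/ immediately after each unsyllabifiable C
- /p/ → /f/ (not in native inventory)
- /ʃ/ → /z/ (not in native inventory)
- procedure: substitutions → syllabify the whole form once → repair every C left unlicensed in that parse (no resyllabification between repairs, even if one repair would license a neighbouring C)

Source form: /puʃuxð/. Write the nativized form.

fuzuxeðe

Substitution: /p/ → /f/, /ʃ/ → /z/, giving /fuzuxð/.
The consonants /x/, /ð/ cannot be parsed into a legal (C)(C)V syllable (no codas are permitted; onsets may contain at most 2 consonants).
Inserting the epenthetic vowel yields /x/ → /xe/, /ð/ → /ðe/.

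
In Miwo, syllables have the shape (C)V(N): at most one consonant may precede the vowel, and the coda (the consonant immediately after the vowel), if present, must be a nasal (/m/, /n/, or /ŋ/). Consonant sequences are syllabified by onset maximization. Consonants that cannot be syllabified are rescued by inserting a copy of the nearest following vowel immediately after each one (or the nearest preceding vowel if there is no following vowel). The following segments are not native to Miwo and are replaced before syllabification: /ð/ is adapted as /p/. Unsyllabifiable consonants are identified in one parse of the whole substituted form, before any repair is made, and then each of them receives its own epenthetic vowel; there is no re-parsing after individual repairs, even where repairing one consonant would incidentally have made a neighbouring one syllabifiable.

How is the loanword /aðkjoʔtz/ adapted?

apokojoʔotozo

Substitution: /ð/ → /p/, giving /apkjoʔtz/.
The consonants /p/, /k/, /ʔ/, /t/, /z/ cannot be parsed into a legal (C)V(N) syllable (only a nasal (/m/, /n/, or /ŋ/) is licensed in coda position; onsets are limited to one consonant).
Each unlicensed consonant becomes the onset of a new syllable: /p/ → /po/, /k/ → /ko/, /ʔ/ → /ʔo/, /t/ → /to/, /z/ → /zo/.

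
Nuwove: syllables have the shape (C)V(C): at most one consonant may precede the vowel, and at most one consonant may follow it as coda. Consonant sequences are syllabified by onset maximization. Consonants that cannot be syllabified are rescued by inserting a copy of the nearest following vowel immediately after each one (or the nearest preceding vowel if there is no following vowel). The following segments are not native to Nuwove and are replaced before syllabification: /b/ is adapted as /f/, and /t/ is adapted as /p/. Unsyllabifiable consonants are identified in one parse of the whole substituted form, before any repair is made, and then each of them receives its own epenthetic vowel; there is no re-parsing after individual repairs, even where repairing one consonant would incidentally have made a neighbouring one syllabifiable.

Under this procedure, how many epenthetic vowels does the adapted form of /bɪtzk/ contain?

After substitution the input is /fɪpzk/.
The unsyllabifiable consonants are /z/, /k/; each receives one epenthetic vowel.

2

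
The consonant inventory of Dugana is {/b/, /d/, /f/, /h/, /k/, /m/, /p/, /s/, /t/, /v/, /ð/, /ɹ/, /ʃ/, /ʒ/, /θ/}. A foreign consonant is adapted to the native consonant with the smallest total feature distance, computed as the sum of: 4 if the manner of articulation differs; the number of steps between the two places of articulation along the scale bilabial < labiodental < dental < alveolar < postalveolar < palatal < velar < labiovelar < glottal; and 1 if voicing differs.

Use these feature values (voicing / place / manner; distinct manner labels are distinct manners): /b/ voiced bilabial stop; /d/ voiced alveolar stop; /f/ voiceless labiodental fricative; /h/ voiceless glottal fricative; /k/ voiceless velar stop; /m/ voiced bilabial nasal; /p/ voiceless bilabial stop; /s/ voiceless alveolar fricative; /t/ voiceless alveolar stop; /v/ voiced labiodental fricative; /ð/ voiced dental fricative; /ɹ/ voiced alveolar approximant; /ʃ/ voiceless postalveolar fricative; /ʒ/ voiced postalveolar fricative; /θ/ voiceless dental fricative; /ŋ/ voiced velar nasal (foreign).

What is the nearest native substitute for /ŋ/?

/k/ is closest: manner differs (nasal→stop, +4), place distance 0 (velar→velar), voicing differs (+1); total 5. Next closest is /m/ at distance 6.

k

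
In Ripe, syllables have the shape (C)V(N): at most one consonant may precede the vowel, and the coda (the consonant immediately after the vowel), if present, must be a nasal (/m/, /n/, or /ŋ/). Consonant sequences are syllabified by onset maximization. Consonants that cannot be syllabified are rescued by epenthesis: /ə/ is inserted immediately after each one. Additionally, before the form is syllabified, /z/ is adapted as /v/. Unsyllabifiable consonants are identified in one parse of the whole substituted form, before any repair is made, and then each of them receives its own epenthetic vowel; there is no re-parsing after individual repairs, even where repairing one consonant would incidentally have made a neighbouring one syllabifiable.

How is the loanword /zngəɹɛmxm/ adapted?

vənəgəɹɛmxəmə

Substitution: /z/ → /v/, giving /vngəɹɛmxm/.
The consonants /v/, /n/, /x/, /m/ cannot be parsed into a legal (C)V(N) syllable (only a nasal (/m/, /n/, or /ŋ/) is licensed in coda position; onsets are limited to one consonant).
Each unlicensed consonant becomes the onset of a new syllable: /v/ → /və/, /n/ → /nə/, /x/ → /xə/, /m/ → /mə/.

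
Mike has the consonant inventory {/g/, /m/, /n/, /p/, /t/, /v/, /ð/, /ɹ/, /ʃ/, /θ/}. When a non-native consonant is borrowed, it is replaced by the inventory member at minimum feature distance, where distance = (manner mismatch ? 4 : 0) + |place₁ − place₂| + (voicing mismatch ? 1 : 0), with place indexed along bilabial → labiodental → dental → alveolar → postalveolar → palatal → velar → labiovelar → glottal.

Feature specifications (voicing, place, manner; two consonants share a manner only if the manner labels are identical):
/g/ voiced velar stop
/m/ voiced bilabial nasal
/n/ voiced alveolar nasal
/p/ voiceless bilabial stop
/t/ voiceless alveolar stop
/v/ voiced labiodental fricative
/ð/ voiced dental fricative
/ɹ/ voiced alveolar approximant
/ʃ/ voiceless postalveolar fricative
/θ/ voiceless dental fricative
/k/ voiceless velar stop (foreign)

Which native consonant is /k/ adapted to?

g

/g/ is closest: same manner (stop), place distance 0 (velar→velar), voicing differs (+1); total 1. Next closest is /t/ at distance 3.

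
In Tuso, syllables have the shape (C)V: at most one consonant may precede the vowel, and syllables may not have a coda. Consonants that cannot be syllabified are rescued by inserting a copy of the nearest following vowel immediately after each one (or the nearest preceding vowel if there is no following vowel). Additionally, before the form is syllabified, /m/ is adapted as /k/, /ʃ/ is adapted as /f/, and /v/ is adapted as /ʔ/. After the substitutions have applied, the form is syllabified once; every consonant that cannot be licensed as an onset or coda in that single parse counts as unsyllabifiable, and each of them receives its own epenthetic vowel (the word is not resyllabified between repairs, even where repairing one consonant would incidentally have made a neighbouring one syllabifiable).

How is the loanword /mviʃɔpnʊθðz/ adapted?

Substitution: /m/ → /k/, /v/ → /ʔ/, /ʃ/ → /f/, giving /kʔifɔpnʊθðz/.
The consonants /k/, /p/, /θ/, /ð/, /z/ cannot be parsed into a legal (C)V syllable (no codas are permitted; onsets are limited to one consonant).
Inserting the epenthetic vowel yields /k/ → /ki/, /p/ → /pʊ/, /θ/ → /θʊ/, /ð/ → /ðʊ/, /z/ → /zʊ/.

kiʔifɔpʊnʊθʊðʊzʊ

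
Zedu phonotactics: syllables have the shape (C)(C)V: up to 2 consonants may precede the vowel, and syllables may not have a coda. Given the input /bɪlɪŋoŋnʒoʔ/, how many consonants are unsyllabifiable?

2

Syllabifying with onset maximization leaves /ŋ/, /ʔ/ stranded (no codas are permitted; onsets may contain at most 2 consonants).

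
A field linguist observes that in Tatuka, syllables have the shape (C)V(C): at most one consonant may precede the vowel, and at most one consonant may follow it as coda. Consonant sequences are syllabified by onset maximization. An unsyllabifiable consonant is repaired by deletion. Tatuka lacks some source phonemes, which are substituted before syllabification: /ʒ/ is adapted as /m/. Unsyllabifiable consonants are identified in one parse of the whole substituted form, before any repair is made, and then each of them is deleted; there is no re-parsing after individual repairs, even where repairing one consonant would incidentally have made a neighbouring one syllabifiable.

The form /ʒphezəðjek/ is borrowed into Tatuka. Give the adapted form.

Substitution: /ʒ/ → /m/, giving /mphezəðjek/.
The consonants /m/, /p/ cannot be parsed into a legal (C)V(C) syllable (at most one coda consonant is licensed; onsets are limited to one consonant).
Each unlicensed consonant is deleted: /m/, /p/.

hezəðjek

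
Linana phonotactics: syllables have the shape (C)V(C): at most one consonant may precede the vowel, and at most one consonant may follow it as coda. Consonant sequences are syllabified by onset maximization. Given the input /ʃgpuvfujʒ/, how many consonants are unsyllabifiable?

3

Under (C)V(C), the unsyllabifiable consonants are /ʃ/, /g/, /ʒ/ (at most one coda consonant is licensed; onsets are limited to one consonant).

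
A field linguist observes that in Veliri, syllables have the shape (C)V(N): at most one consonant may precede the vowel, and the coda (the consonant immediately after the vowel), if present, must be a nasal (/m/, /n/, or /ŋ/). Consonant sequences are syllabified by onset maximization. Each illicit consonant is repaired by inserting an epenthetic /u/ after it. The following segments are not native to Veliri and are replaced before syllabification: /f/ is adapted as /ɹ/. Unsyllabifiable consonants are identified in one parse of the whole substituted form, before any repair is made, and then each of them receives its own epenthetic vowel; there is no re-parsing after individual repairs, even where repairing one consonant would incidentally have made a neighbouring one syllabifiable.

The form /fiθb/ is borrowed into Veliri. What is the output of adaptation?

ɹiθubu

Substitution: /f/ → /ɹ/, giving /ɹiθb/.
Under (C)V(N), the unsyllabifiable consonants are /θ/, /b/ (only a nasal (/m/, /n/, or /ŋ/) is licensed in coda position; onsets are limited to one consonant).
Inserting the epenthetic vowel yields /θ/ → /θu/, /b/ → /bu/.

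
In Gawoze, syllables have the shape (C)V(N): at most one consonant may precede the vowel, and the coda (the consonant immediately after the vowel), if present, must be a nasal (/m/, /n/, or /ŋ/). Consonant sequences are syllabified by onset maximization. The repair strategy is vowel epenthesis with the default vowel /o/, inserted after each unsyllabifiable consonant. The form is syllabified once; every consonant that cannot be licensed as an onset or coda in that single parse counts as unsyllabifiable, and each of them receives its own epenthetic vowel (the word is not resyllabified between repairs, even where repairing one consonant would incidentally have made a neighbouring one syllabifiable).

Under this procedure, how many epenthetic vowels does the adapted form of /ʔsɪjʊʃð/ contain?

The unsyllabifiable consonants are /ʔ/, /ʃ/, /ð/; each receives one epenthetic vowel.

3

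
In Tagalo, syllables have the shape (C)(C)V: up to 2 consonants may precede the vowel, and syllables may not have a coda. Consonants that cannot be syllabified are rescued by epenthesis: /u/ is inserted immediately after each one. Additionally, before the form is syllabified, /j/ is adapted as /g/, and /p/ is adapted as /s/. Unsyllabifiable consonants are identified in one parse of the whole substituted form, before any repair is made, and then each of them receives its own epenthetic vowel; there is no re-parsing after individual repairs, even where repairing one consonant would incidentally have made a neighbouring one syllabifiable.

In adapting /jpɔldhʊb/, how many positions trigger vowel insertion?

2

After substitution the input is /gsɔldhʊb/.
The unsyllabifiable consonants are /l/, /b/; each receives one epenthetic vowel.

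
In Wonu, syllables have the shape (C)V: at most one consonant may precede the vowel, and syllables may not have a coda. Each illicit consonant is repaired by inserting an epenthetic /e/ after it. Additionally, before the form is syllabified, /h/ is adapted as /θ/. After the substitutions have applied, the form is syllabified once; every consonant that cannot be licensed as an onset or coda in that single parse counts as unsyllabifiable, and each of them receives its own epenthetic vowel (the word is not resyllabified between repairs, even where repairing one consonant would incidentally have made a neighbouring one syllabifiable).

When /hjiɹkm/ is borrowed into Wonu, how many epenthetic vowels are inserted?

4

After substitution the input is /θjiɹkm/.
The unsyllabifiable consonants are /θ/, /ɹ/, /k/, /m/; each receives one epenthetic vowel.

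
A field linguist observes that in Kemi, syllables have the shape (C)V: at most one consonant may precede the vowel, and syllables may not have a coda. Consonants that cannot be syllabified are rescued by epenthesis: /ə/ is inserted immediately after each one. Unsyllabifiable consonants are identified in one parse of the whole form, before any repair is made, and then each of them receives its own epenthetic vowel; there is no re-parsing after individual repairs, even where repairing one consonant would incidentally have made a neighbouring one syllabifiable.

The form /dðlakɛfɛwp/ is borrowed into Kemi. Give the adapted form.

Under (C)V, the unsyllabifiable consonants are /d/, /ð/, /w/, /p/ (no codas are permitted; onsets are limited to one consonant).
Inserting the epenthetic vowel yields /d/ → /də/, /ð/ → /ðə/, /w/ → /wə/, /p/ → /pə/.

dəðəlakɛfɛwəpə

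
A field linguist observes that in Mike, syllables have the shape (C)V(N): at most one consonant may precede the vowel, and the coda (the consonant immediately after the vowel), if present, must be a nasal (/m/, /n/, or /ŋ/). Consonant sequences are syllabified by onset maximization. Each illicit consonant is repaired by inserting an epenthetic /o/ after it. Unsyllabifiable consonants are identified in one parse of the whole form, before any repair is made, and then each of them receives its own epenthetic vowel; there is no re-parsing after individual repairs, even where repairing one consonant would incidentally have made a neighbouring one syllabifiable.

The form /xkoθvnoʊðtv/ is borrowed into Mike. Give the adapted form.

xokoθovonoʊðotovo

Under (C)V(N), the unsyllabifiable consonants are /x/, /θ/, /v/, /ð/, /t/, /v/ (only a nasal (/m/, /n/, or /ŋ/) is licensed in coda position; onsets are limited to one consonant).
Inserting the epenthetic vowel yields /x/ → /xo/, /θ/ → /θo/, /v/ → /vo/, /ð/ → /ðo/, /t/ → /to/, /v/ → /vo/.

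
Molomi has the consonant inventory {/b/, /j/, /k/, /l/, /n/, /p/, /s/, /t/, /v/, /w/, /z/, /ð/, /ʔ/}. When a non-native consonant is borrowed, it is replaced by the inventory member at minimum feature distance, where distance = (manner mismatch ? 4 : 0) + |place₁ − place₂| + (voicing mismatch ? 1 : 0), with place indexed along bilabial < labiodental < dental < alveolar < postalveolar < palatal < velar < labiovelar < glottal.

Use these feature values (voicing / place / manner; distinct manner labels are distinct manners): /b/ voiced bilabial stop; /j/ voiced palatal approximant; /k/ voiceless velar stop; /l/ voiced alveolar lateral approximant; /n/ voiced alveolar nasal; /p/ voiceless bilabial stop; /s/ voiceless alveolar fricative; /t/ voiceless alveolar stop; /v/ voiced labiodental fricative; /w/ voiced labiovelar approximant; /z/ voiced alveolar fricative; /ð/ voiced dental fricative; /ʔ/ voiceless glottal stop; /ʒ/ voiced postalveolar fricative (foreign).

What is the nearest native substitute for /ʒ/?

/z/ is closest: same manner (fricative), place distance 1 (postalveolar→alveolar), same voicing; total 1. Next closest is /s/ at distance 2.

z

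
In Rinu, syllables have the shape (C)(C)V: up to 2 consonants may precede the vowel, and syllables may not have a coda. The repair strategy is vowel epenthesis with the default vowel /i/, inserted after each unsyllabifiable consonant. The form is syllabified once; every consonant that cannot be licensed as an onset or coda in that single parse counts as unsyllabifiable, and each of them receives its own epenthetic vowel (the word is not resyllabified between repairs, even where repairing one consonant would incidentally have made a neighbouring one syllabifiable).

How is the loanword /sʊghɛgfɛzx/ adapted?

sʊghɛgfɛzixi

The consonants /z/, /x/ cannot be parsed into a legal (C)(C)V syllable (no codas are permitted; onsets may contain at most 2 consonants).
Inserting the epenthetic vowel yields /z/ → /zi/, /x/ → /xi/.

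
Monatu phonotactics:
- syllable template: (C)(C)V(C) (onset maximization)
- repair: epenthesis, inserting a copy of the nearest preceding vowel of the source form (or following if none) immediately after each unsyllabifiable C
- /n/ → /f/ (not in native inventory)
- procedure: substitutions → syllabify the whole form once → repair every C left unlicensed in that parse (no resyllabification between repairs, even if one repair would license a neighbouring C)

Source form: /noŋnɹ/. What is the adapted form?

foŋfoɹo

Substitution: /n/ → /f/, giving /foŋfɹ/.
Under (C)(C)V(C), the unsyllabifiable consonants are /f/, /ɹ/ (at most one coda consonant is licensed; onsets may contain at most 2 consonants).
Inserting the epenthetic vowel yields /f/ → /fo/, /ɹ/ → /ɹo/.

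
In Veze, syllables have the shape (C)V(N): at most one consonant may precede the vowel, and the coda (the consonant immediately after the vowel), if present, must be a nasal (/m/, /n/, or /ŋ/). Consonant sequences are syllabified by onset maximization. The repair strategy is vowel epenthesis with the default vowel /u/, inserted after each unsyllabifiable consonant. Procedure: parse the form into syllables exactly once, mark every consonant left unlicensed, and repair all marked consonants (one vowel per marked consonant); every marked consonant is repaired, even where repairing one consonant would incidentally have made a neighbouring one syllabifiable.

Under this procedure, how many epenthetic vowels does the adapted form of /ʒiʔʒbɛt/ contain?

The unsyllabifiable consonants are /ʔ/, /ʒ/, /t/; each receives one epenthetic vowel.

3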